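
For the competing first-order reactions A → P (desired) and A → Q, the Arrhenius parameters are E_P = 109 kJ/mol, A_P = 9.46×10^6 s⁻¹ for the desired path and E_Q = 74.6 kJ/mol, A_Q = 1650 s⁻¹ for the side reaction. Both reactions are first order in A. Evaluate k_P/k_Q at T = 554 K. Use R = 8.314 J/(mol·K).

3.27

k_P/k_Q = (A_P/A_Q)·exp[−(E_P−E_Q)/(RT)] = (A_P/A_Q)·exp[(E_Q−E_P)/(RT)].
(E_Q−E_P)/(RT) = (74.6−109)×10³/(8.314×554) = -34400/4606 = -7.469.
k_P/k_Q = (9.46×10^6/1650)·exp(-7.469) = 5733 × 5.707×10^-4 = 3.27.
Since E_P > E_Q, raising the temperature improves selectivity toward P.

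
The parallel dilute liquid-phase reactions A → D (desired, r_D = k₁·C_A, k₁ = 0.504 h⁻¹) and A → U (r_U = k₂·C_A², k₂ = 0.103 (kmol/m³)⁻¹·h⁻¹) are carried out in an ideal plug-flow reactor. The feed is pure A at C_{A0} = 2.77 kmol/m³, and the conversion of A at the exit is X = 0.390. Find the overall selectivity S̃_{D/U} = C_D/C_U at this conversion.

C_A = C_{A0}(1−X) = 1.690 kmol/m³.
Along a PFR/batch, dC_D/dC_A = −r_D/(r_D+r_U) = −k₁/(k₁+k₂·C_A).
Integrating from C_{A0} to C_A: C_D = (0.504/0.103)·ln[(0.504+0.103·2.77)/(0.504+0.103·1.69)] = 4.893·ln(0.7893/0.6780) = 0.7435 kmol/m³.
C_U = (C_{A0}−C_A)−C_D = 0.3368 kmol/m³; S̃_{D/U} = 0.7435/0.3368 = 2.21.

2.21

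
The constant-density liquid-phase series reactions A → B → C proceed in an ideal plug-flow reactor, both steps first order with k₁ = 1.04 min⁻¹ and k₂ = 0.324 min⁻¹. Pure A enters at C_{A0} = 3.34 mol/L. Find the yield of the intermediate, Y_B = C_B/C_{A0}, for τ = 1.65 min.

For first-order series with pure A initially, C_B(τ) = k₁C_{A0}/(k₂−k₁)·(e^(−k₁τ) − e^(−k₂τ)).
e^(−k₁τ) = e^(−1.04×1.65) = e^(−1.716) = 0.1798; e^(−k₂τ) = e^(−0.5346) = 0.5859.
C_B = 1.04×3.34/(0.324−1.04) × (0.1798−0.5859) = (-4.851)×(-0.4061) = 1.970 mol/L.
Y_B = C_B/C_{A0} = 1.970/3.34 = 0.590.

0.590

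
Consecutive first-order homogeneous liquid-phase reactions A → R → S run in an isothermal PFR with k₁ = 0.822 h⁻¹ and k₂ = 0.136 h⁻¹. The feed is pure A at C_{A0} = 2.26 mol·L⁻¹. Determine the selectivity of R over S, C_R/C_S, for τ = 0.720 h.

18.2

The intermediate concentration in a first-order A→B→C sequence is C_R = k₁C_{A0}(e^(−k₁τ) − e^(−k₂τ))/(k₂−k₁).
e^(−k₁τ) = e^(−0.822×0.720) = e^(−0.5918) = 0.5533; e^(−k₂τ) = e^(−0.09792) = 0.9067.
C_R = 0.822×2.26/(0.136−0.822) × (0.5533−0.9067) = (-2.708)×(-0.3534) = 0.9571 mol·L⁻¹.
C_A = C_{A0}e^(−k₁τ) = 1.250 mol·L⁻¹, so C_S = C_{A0}−C_A−C_R = 0.05246 mol·L⁻¹; C_R/C_S = 18.2.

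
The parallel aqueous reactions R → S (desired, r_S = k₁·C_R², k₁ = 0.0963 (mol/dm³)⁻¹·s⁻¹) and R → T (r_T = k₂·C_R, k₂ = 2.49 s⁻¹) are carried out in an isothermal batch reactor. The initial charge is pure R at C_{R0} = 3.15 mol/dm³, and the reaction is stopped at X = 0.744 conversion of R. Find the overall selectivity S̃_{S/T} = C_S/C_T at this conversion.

C_R = C_{R0}(1−X) = 0.8064 mol/dm³.
Along a PFR/batch, dC_T/dC_R = −r_T/(r_S+r_T) = −k₂/(k₂+k₁·C_R).
Integrating from C_{R0} to C_R: C_T = (2.49/0.0963)·ln[(2.49+0.0963·3.15)/(2.49+0.0963·0.806)] = 25.86·ln(2.793/2.568) = 2.178 mol/dm³.
Then C_S = (C_{R0}−C_R) − C_T = 2.344 − 2.178 = 0.1653 mol/dm³.
S̃_{S/T} = C_S/C_T = 0.1653/2.178 = 0.0759.

0.0759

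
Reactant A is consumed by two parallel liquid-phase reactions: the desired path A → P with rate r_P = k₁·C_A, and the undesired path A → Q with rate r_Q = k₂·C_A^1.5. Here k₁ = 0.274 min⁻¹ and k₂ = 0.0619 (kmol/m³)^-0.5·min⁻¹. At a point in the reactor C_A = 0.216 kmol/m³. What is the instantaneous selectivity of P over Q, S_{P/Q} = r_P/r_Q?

S_{P/Q} = r_P/r_Q = (k₁·C_A)/(k₂·C_A^1.5) = (k₁/k₂)·C_A^-0.5.
= (0.274×0.2160) / (0.0619×0.2160^1.5) = 0.05918/0.006214 = 9.52.
The undesired path is higher order in A, so low C_A (CSTR or dilute feed) favours P.

9.52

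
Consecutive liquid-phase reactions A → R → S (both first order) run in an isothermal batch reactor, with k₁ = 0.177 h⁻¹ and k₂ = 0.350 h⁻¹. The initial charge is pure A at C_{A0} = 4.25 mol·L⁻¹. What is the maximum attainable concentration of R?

Evaluating C_R at t_opt = ln(k₂/k₁)/(k₂−k₁) gives C_{R,max}/C_{A0} = (k₁/k₂)^[k₂/(k₂−k₁)].
= (0.177/0.350)^(0.350/(0.350−0.177)) = (0.5057)^(2.023) = 0.2517.
C_{R,max} = 0.2517×4.25 = 1.07 mol·L⁻¹.

1.07 mol·L⁻¹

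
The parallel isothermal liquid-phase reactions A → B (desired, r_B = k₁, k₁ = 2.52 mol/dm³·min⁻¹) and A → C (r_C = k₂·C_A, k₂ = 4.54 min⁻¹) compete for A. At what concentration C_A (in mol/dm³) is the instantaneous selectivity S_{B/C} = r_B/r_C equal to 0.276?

S_{B/C} = (k₁/k₂)·C_A⁻¹ ⇒ C_A = (S·k₂/k₁)^(-1).
= (0.276×4.54/2.52)^(-1) = (0.4972)^(-1) = 2.01 mol/dm³.

2.01 mol/dm³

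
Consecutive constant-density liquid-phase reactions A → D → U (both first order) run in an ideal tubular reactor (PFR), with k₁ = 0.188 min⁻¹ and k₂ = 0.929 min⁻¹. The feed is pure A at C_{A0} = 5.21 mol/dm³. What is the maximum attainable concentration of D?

Evaluating C_D at τ_opt = ln(k₂/k₁)/(k₂−k₁) gives C_{D,max}/C_{A0} = (k₁/k₂)^[k₂/(k₂−k₁)].
= (0.188/0.929)^(0.929/(0.929−0.188)) = (0.2024)^(1.254) = 0.1349.
C_{D,max} = 0.1349×5.21 = 0.703 mol/dm³.

0.703 mol/dm³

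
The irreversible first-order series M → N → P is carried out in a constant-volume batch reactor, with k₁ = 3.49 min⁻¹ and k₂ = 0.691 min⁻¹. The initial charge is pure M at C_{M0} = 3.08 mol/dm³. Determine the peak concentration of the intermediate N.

Evaluating C_N at t_opt = ln(k₂/k₁)/(k₂−k₁) gives C_{N,max}/C_{M0} = (k₁/k₂)^[k₂/(k₂−k₁)].
= (3.49/0.691)^(0.691/(0.691−3.49)) = (5.051)^(-0.2469) = 0.6704.
C_{N,max} = 0.6704×3.08 = 2.06 mol/dm³.

2.06 mol/dm³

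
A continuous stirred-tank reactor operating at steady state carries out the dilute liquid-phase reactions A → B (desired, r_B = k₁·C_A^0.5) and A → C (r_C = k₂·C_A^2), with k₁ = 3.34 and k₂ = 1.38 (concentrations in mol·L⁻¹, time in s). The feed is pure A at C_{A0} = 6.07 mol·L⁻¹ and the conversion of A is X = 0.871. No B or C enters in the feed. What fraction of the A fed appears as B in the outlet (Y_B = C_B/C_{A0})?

0.677

Exit C_A = C_{A0}(1−X) = 6.07×0.129 = 0.7830 mol·L⁻¹.
Rates in a CSTR are evaluated at the outlet concentration: r_B = 3.34×0.7830^0.5 = 2.956, r_C = 1.38×0.7830^2 = 0.8461.
Fraction of consumed A going to B: r_B/(r_B+r_C) = 0.7774.
C_B = 0.7774·C_{A0}·X = 0.7774×6.07×0.871 = 4.11 mol·L⁻¹; Y_B = C_B/C_{A0} = 0.677.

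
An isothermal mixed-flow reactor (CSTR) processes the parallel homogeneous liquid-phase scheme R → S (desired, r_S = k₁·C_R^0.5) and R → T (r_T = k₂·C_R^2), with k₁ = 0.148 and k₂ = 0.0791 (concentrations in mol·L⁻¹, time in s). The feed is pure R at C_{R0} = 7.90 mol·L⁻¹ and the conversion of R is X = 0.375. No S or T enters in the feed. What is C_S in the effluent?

Exit C_R = C_{R0}(1−X) = 7.90×0.625 = 4.938 mol·L⁻¹.
A CSTR operates uniformly at the exit composition, giving r_S = 0.3289 and r_T = 1.928 (each k·C_R^n at C_R = 4.938).
Fraction of consumed R going to S: r_S/(r_S+r_T) = 0.1457.
C_S = 0.1457·C_{R0}·X = 0.1457×7.90×0.375 = 0.432 mol·L⁻¹.

0.432 mol·L⁻¹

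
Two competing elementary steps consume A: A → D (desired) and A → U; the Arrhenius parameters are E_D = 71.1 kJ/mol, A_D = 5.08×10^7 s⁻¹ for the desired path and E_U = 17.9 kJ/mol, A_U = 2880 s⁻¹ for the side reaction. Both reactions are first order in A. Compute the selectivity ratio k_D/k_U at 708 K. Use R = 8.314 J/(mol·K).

With equal orders, S_{D/U} = k_D/k_U = (A_D/A_U)·exp[(E_U−E_D)/(RT)].
(E_U−E_D)/(RT) = (17.9−71.1)×10³/(8.314×708) = -53200/5886 = -9.038.
k_D/k_U = (5.08×10^7/2880)·exp(-9.038) = 17639 × 1.188×10^-4 = 2.10.
Since E_D > E_U, raising the temperature improves selectivity toward D.

2.10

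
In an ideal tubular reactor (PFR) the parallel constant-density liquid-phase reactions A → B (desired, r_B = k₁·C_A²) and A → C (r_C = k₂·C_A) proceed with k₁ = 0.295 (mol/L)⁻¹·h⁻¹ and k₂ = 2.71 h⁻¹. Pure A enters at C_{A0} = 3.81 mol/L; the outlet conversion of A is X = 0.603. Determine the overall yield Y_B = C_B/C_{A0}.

C_A = C_{A0}(1−X) = 1.513 mol/L.
Along a PFR/batch, dC_C/dC_A = −r_C/(r_B+r_C) = −k₂/(k₂+k₁·C_A).
Integrating from C_{A0} to C_A: C_C = (2.71/0.295)·ln[(2.71+0.295·3.81)/(2.71+0.295·1.51)] = 9.186·ln(3.834/3.156) = 1.787 mol/L.
Then C_B = (C_{A0}−C_A) − C_C = 2.297 − 1.787 = 0.5104 mol/L.
Y_B = C_B/C_{A0} = 0.5104/3.81 = 0.134.

0.134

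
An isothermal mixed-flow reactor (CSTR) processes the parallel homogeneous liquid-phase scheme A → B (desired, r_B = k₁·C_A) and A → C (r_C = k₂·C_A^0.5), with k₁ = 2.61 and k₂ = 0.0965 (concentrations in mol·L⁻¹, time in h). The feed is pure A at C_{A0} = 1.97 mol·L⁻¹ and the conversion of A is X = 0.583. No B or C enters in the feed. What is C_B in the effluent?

Exit C_A = C_{A0}(1−X) = 1.97×0.417 = 0.8215 mol·L⁻¹.
Rates in a CSTR are evaluated at the outlet concentration: r_B = 2.61×0.8215 = 2.144, r_C = 0.0965×0.8215^0.5 = 0.08746.
Fraction of consumed A going to B: r_B/(r_B+r_C) = 0.9608.
C_B = 0.9608·C_{A0}·X = 0.9608×1.97×0.583 = 1.10 mol·L⁻¹.

1.10 mol·L⁻¹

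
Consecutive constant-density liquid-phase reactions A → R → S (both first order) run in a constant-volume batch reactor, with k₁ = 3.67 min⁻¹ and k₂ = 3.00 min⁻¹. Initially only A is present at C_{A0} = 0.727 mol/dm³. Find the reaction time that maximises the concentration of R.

For first-order series the maximum of C_R occurs at t_opt = ln(k₂/k₁)/(k₂−k₁).
= ln(3.00/3.67)/(3.00−3.67) = ln(0.8174)/-0.6700 = -0.2016/-0.6700 = 0.301 min.

0.301 min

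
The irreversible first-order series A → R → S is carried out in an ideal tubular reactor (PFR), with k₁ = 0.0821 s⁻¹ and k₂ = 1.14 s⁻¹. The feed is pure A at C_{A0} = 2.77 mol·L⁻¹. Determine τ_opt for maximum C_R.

2.49 s

For first-order series the maximum of C_R occurs at τ_opt = ln(k₂/k₁)/(k₂−k₁).
= ln(1.14/0.0821)/(1.14−0.0821) = ln(13.89)/1.058 = 2.631/1.058 = 2.49 s.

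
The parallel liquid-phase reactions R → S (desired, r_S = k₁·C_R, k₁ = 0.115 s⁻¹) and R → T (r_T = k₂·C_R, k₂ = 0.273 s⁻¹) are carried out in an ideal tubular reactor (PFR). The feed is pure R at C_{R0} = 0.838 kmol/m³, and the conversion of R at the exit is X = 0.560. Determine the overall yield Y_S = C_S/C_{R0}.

0.166

C_R = C_{R0}(1−X) = 0.3687 kmol/m³.
Both paths are first order in R, so the instantaneous fraction to S is constant: dC_S/d(−C_R) = k₁/(k₁+k₂) = 0.2964.
C_S = 0.2964·(C_{R0}−C_R) = 0.2964×0.4693 = 0.139 kmol/m³.
Y_S = C_S/C_{R0} = 0.1391/0.838 = 0.166.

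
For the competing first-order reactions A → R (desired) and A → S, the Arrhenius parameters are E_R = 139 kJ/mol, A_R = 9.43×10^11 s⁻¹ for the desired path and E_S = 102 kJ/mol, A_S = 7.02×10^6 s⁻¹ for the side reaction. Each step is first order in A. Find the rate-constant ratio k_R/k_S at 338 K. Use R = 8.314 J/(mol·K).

k_R/k_S = (A_R/A_S)·exp[−(E_R−E_S)/(RT)] = (A_R/A_S)·exp[(E_S−E_R)/(RT)].
(E_S−E_R)/(RT) = (102−139)×10³/(8.314×338) = -37000/2810 = -13.17.
k_R/k_S = (9.43×10^11/7.02×10^6)·exp(-13.17) = 1.343×10^5 × 1.913×10^-6 = 0.257.
Since E_R > E_S, raising the temperature improves selectivity toward R.

0.257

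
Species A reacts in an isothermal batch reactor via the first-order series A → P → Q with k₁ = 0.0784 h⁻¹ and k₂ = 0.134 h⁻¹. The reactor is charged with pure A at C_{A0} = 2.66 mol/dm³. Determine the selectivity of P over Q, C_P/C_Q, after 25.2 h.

0.206

Solving the coupled first-order balances gives C_P(t) = [k₁/(k₂−k₁)]·C_{A0}·(e^(−k₁t) − e^(−k₂t)).
e^(−k₁t) = e^(−0.0784×25.2) = e^(−1.976) = 0.1387; e^(−k₂t) = e^(−3.377) = 0.03416.
C_P = 0.0784×2.66/(0.134−0.0784) × (0.1387−0.03416) = 3.751×0.1045 = 0.3920 mol/dm³.
C_A = C_{A0}e^(−k₁t) = 0.3689 mol/dm³, so C_Q = C_{A0}−C_A−C_P = 1.899 mol/dm³; C_P/C_Q = 0.206.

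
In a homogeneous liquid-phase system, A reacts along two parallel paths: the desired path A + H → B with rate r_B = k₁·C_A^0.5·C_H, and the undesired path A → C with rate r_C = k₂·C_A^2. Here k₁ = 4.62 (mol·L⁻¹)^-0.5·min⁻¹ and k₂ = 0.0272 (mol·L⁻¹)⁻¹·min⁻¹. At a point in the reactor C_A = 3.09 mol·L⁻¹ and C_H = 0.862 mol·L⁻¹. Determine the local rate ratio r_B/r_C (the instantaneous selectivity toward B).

27.0

S_{B/C} = r_B/r_C = (k₁·C_A^0.5·C_H)/(k₂·C_A^2) = (k₁/k₂)·C_A^-1.5·C_H.
= (4.62×3.090^0.5×0.8620) / (0.0272×3.090^2) = 7.000/0.2597 = 27.0.
The undesired path is higher order in A, so low C_A (CSTR or dilute feed) favours B.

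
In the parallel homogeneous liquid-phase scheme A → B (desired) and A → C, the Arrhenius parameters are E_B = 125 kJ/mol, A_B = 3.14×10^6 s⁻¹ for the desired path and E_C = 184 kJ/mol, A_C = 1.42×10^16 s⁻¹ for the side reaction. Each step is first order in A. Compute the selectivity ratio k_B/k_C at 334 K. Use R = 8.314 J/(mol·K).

0.373

Since both paths have the same order in A, the concentration cancels and S_{B/C} = k_B/k_C = (A_B/A_C)·exp[(E_C−E_B)/(RT)].
(E_C−E_B)/(RT) = (184−125)×10³/(8.314×334) = 59000/2777 = 21.25.
k_B/k_C = (3.14×10^6/1.42×10^16)·exp(21.25) = 2.211×10^-10 × 1.688×10^9 = 0.373.
Since E_B < E_C, lowering the temperature improves selectivity toward B.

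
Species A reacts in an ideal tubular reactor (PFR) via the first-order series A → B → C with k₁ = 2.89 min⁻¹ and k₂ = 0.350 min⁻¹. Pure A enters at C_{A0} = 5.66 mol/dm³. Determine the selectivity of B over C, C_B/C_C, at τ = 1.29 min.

For first-order series with pure A initially, C_B(τ) = k₁C_{A0}/(k₂−k₁)·(e^(−k₁τ) − e^(−k₂τ)).
e^(−k₁τ) = e^(−2.89×1.29) = e^(−3.728) = 0.02404; e^(−k₂τ) = e^(−0.4515) = 0.6367.
C_B = 2.89×5.66/(0.350−2.89) × (0.02404−0.6367) = (-6.440)×(-0.6126) = 3.945 mol/dm³.
C_A = C_{A0}e^(−k₁τ) = 0.1361 mol/dm³, so C_C = C_{A0}−C_A−C_B = 1.579 mol/dm³; C_B/C_C = 2.50.

2.50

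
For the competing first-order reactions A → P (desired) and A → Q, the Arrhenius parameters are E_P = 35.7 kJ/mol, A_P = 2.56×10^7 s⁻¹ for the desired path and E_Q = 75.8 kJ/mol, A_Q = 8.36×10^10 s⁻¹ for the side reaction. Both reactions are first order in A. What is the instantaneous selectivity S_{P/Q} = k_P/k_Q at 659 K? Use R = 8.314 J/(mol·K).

k_P/k_Q = (A_P/A_Q)·exp[−(E_P−E_Q)/(RT)] = (A_P/A_Q)·exp[(E_Q−E_P)/(RT)].
(E_Q−E_P)/(RT) = (75.8−35.7)×10³/(8.314×659) = 40100/5479 = 7.319.
k_P/k_Q = (2.56×10^7/8.36×10^10)·exp(7.319) = 3.062×10^-4 × 1509 = 0.462.
Since E_P < E_Q, lowering the temperature improves selectivity toward P.

0.462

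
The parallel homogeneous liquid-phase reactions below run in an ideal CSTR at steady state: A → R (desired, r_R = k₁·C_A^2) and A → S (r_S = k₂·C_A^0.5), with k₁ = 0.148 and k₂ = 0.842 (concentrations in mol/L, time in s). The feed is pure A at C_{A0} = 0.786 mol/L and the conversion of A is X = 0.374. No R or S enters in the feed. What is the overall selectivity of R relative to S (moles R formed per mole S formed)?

Exit C_A = C_{A0}(1−X) = 0.786×0.626 = 0.4920 mol/L.
In a CSTR the entire volume is at exit conditions, so r_R = 0.148×0.4920^2 = 0.03583 and r_S = 0.842×0.4920^0.5 = 0.5906.
Overall selectivity = C_R/C_S = r_Rτ/(r_Sτ) = r_R/r_S = 0.0607.

0.0607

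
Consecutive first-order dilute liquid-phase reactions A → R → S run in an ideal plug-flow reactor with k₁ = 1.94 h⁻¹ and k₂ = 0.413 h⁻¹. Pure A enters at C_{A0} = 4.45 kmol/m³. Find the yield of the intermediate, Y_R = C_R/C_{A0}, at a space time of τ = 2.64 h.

0.419

The intermediate concentration in a first-order A→B→C sequence is C_R = k₁C_{A0}(e^(−k₁τ) − e^(−k₂τ))/(k₂−k₁).
e^(−k₁τ) = e^(−1.94×2.64) = e^(−5.122) = 0.005966; e^(−k₂τ) = e^(−1.090) = 0.3361.
C_R = 1.94×4.45/(0.413−1.94) × (0.005966−0.3361) = (-5.654)×(-0.3301) = 1.866 kmol/m³.
Y_R = C_R/C_{A0} = 1.866/4.45 = 0.419.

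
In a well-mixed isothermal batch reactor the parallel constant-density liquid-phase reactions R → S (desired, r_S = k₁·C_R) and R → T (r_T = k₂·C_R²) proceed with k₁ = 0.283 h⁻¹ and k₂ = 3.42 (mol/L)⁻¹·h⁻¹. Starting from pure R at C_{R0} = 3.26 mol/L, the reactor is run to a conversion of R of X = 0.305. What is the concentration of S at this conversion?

0.0292 mol/L

C_R = C_{R0}(1−X) = 2.266 mol/L.
Along a PFR/batch, dC_S/dC_R = −r_S/(r_S+r_T) = −k₁/(k₁+k₂·C_R).
Integrating from C_{R0} to C_R: C_S = (0.283/3.42)·ln[(0.283+3.42·3.26)/(0.283+3.42·2.27)] = 0.08275·ln(11.43/8.032) = 0.02921 mol/L.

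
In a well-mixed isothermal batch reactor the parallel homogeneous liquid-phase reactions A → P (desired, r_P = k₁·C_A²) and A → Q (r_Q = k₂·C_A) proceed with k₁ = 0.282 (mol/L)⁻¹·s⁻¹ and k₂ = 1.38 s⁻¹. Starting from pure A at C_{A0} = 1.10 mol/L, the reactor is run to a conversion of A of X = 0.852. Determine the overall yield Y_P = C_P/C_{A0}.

0.0955

C_A = C_{A0}(1−X) = 0.1628 mol/L.
Along a PFR/batch, dC_Q/dC_A = −r_Q/(r_P+r_Q) = −k₂/(k₂+k₁·C_A).
Integrating from C_{A0} to C_A: C_Q = (1.38/0.282)·ln[(1.38+0.282·1.10)/(1.38+0.282·0.163)] = 4.894·ln(1.690/1.426) = 0.8321 mol/L.
Then C_P = (C_{A0}−C_A) − C_Q = 0.9372 − 0.8321 = 0.1051 mol/L.
Y_P = C_P/C_{A0} = 0.1051/1.10 = 0.0955.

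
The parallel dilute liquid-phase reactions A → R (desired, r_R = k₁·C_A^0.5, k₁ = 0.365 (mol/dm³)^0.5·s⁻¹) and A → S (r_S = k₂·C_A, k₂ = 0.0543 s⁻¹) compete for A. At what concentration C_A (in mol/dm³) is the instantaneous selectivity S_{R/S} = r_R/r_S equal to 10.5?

0.410 mol/dm³

S_{R/S} = (k₁/k₂)·C_A^-0.5 ⇒ C_A = (S·k₂/k₁)^(-2).
= (10.5×0.0543/0.365)^(-2) = (1.562)^(-2) = 0.410 mol/dm³.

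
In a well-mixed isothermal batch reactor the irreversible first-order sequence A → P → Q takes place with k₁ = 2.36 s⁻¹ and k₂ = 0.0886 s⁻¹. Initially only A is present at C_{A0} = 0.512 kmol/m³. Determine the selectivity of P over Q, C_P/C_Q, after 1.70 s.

Solving the coupled first-order balances gives C_P(t) = [k₁/(k₂−k₁)]·C_{A0}·(e^(−k₁t) − e^(−k₂t)).
e^(−k₁t) = e^(−2.36×1.70) = e^(−4.012) = 0.01810; e^(−k₂t) = e^(−0.1506) = 0.8602.
C_P = 2.36×0.512/(0.0886−2.36) × (0.01810−0.8602) = (-0.5320)×(-0.8421) = 0.4480 kmol/m³.
C_A = C_{A0}e^(−k₁t) = 0.009266 kmol/m³, so C_Q = C_{A0}−C_A−C_P = 0.05477 kmol/m³; C_P/C_Q = 8.18.

8.18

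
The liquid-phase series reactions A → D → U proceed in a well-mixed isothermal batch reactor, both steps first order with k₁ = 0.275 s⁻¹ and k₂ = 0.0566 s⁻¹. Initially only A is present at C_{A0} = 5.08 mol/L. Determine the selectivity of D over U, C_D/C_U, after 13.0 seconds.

1.41

Solving the coupled first-order balances gives C_D(t) = [k₁/(k₂−k₁)]·C_{A0}·(e^(−k₁t) − e^(−k₂t)).
e^(−k₁t) = e^(−0.275×13.0) = e^(−3.575) = 0.02802; e^(−k₂t) = e^(−0.7358) = 0.4791.
C_D = 0.275×5.08/(0.0566−0.275) × (0.02802−0.4791) = (-6.397)×(-0.4511) = 2.886 mol/L.
C_A = C_{A0}e^(−k₁t) = 0.1423 mol/L, so C_U = C_{A0}−C_A−C_D = 2.052 mol/L; C_D/C_U = 1.41.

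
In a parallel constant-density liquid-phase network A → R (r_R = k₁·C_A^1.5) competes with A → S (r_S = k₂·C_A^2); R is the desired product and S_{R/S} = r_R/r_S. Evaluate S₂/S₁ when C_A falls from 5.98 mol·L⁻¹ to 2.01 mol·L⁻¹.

1.72

S_{R/S} = (k₁/k₂)·C_A^-0.5, so S₂/S₁ = (C_{A,2}/C_{A,1})^-0.5.
= (2.01/5.98)^(-0.5) = (0.3361)^(-0.5) = 1.72.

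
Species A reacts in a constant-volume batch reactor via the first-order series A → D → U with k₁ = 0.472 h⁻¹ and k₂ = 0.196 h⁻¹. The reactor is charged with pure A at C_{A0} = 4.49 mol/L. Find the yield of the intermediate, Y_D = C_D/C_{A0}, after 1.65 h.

The intermediate concentration in a first-order A→B→C sequence is C_D = k₁C_{A0}(e^(−k₁t) − e^(−k₂t))/(k₂−k₁).
e^(−k₁t) = e^(−0.472×1.65) = e^(−0.7788) = 0.4590; e^(−k₂t) = e^(−0.3234) = 0.7237.
C_D = 0.472×4.49/(0.196−0.472) × (0.4590−0.7237) = (-7.679)×(-0.2647) = 2.033 mol/L.
Y_D = C_D/C_{A0} = 2.033/4.49 = 0.453.

0.453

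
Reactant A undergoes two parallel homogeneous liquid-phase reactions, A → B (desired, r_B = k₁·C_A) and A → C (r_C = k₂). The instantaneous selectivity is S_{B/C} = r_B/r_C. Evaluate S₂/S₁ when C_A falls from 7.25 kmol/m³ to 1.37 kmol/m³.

0.189

S_{B/C} = (k₁/k₂)·C_A, so S₂/S₁ = (C_{A,2}/C_{A,1}).
= 1.37/7.25 = 0.189.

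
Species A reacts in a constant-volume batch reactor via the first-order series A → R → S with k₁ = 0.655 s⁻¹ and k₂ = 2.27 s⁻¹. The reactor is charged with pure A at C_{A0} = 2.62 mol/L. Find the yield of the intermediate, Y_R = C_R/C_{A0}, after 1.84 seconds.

The intermediate concentration in a first-order A→B→C sequence is C_R = k₁C_{A0}(e^(−k₁t) − e^(−k₂t))/(k₂−k₁).
e^(−k₁t) = e^(−0.655×1.84) = e^(−1.205) = 0.2996; e^(−k₂t) = e^(−4.177) = 0.01535.
C_R = 0.655×2.62/(2.27−0.655) × (0.2996−0.01535) = 1.063×0.2843 = 0.3021 mol/L.
Y_R = C_R/C_{A0} = 0.3021/2.62 = 0.115.

0.115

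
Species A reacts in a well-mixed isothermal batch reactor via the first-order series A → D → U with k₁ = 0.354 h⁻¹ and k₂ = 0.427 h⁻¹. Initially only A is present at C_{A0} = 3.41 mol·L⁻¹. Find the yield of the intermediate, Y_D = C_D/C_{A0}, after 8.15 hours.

Solving the coupled first-order balances gives C_D(t) = [k₁/(k₂−k₁)]·C_{A0}·(e^(−k₁t) − e^(−k₂t)).
e^(−k₁t) = e^(−0.354×8.15) = e^(−2.885) = 0.05585; e^(−k₂t) = e^(−3.480) = 0.03081.
C_D = 0.354×3.41/(0.427−0.354) × (0.05585−0.03081) = 16.54×0.02504 = 0.4141 mol·L⁻¹.
Y_D = C_D/C_{A0} = 0.4141/3.41 = 0.121.

0.121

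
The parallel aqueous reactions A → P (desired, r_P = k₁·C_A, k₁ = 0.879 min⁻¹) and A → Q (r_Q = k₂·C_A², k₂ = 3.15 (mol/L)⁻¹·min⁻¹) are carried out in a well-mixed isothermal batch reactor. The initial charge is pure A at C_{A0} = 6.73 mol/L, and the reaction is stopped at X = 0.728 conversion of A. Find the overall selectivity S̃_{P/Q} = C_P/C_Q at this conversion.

C_A = C_{A0}(1−X) = 1.831 mol/L.
Along a PFR/batch, dC_P/dC_A = −r_P/(r_P+r_Q) = −k₁/(k₁+k₂·C_A).
Integrating from C_{A0} to C_A: C_P = (0.879/3.15)·ln[(0.879+3.15·6.73)/(0.879+3.15·1.83)] = 0.2790·ln(22.08/6.645) = 0.3351 mol/L.
C_Q = (C_{A0}−C_A)−C_P = 4.564 mol/L; S̃_{P/Q} = 0.3351/4.564 = 0.0734.

0.0734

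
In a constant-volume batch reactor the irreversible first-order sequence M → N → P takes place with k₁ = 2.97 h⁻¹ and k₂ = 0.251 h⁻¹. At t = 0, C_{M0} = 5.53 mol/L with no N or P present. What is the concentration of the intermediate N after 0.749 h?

Solving the coupled first-order balances gives C_N(t) = [k₁/(k₂−k₁)]·C_{M0}·(e^(−k₁t) − e^(−k₂t)).
e^(−k₁t) = e^(−2.97×0.749) = e^(−2.225) = 0.1081; e^(−k₂t) = e^(−0.1880) = 0.8286.
C_N = 2.97×5.53/(0.251−2.97) × (0.1081−0.8286) = (-6.040)×(-0.7205) = 4.352 mol/L.

4.35 mol/L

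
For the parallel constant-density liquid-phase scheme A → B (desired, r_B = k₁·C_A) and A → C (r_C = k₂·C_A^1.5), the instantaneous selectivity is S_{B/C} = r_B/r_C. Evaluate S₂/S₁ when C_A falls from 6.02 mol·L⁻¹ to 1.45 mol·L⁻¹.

S_{B/C} = (k₁/k₂)·C_A^-0.5, so S₂/S₁ = (C_{A,2}/C_{A,1})^-0.5.
= (1.45/6.02)^(-0.5) = (0.2409)^(-0.5) = 2.04.
Selectivity toward B rises as C_A falls — low-concentration operation is favoured.

2.04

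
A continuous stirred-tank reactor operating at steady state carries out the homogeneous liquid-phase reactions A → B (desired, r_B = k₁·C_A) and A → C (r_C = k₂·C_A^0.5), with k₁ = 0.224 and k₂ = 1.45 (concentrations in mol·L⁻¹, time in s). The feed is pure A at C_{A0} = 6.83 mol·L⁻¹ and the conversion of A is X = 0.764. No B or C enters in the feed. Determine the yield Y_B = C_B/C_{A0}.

Exit C_A = C_{A0}(1−X) = 6.83×0.236 = 1.612 mol·L⁻¹.
Rates in a CSTR are evaluated at the outlet concentration: r_B = 0.224×1.612 = 0.3611, r_C = 1.45×1.612^0.5 = 1.841.
Fraction of consumed A going to B: r_B/(r_B+r_C) = 0.1640.
C_B = 0.1640·C_{A0}·X = 0.1640×6.83×0.764 = 0.856 mol·L⁻¹; Y_B = C_B/C_{A0} = 0.125.

0.125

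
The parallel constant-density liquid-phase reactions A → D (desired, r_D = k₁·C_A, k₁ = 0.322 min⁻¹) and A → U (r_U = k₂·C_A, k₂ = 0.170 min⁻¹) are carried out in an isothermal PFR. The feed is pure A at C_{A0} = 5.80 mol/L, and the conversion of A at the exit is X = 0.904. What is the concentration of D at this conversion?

3.43 mol/L

C_A = C_{A0}(1−X) = 0.5568 mol/L.
Both paths are first order in A, so the instantaneous fraction to D is constant: dC_D/d(−C_A) = k₁/(k₁+k₂) = 0.6545.
C_D = 0.6545·(C_{A0}−C_A) = 0.6545×5.243 = 3.43 mol/L.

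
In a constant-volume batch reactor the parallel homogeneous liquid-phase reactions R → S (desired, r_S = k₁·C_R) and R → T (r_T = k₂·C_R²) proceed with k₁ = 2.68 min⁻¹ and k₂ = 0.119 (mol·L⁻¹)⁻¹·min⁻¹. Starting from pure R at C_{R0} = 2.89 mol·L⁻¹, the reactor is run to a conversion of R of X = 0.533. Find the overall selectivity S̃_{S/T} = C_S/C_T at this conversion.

10.7

C_R = C_{R0}(1−X) = 1.350 mol·L⁻¹.
Along a PFR/batch, dC_S/dC_R = −r_S/(r_S+r_T) = −k₁/(k₁+k₂·C_R).
Integrating from C_{R0} to C_R: C_S = (2.68/0.119)·ln[(2.68+0.119·2.89)/(2.68+0.119·1.35)] = 22.52·ln(3.024/2.841) = 1.408 mol·L⁻¹.
C_T = (C_{R0}−C_R)−C_S = 0.1321 mol·L⁻¹; S̃_{S/T} = 1.408/0.1321 = 10.7.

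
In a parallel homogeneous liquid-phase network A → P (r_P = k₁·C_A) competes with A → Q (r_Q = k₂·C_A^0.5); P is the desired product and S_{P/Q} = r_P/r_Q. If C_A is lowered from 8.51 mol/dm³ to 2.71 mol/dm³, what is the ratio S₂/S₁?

0.564

S_{P/Q} = (k₁/k₂)·C_A^0.5, so S₂/S₁ = (C_{A,2}/C_{A,1})^0.5.
= (2.71/8.51)^0.5 = (0.3184)^0.5 = 0.564.
Selectivity toward P falls as C_A falls — high-concentration operation is favoured.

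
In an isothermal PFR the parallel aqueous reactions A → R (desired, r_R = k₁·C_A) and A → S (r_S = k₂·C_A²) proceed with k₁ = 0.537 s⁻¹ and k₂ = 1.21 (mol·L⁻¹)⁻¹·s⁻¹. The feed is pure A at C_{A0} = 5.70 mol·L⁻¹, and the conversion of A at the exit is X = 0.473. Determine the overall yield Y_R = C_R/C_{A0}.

C_A = C_{A0}(1−X) = 3.004 mol·L⁻¹.
Along a PFR/batch, dC_R/dC_A = −r_R/(r_R+r_S) = −k₁/(k₁+k₂·C_A).
Integrating from C_{A0} to C_A: C_R = (0.537/1.21)·ln[(0.537+1.21·5.70)/(0.537+1.21·3.00)] = 0.4438·ln(7.434/4.172) = 0.2564 mol·L⁻¹.
Y_R = C_R/C_{A0} = 0.2564/5.70 = 0.0450.

0.0450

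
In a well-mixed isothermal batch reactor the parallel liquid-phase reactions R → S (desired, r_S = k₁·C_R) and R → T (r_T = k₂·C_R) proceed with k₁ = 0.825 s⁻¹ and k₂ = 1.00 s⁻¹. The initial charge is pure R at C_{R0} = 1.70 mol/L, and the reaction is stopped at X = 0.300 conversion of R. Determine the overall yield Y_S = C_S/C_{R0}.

0.136

C_R = C_{R0}(1−X) = 1.190 mol/L.
Both paths are first order in R, so the instantaneous fraction to S is constant: dC_S/d(−C_R) = k₁/(k₁+k₂) = 0.4521.
C_S = 0.4521·(C_{R0}−C_R) = 0.4521×0.5100 = 0.231 mol/L.
Y_S = C_S/C_{R0} = 0.2305/1.70 = 0.136.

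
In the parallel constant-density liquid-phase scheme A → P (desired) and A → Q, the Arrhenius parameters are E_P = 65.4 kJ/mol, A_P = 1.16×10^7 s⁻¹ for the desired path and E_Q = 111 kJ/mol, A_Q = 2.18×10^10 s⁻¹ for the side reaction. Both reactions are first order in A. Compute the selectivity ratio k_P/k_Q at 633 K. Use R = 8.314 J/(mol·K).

3.08

Since both paths have the same order in A, the concentration cancels and S_{P/Q} = k_P/k_Q = (A_P/A_Q)·exp[(E_Q−E_P)/(RT)].
(E_Q−E_P)/(RT) = (111−65.4)×10³/(8.314×633) = 45600/5263 = 8.665.
k_P/k_Q = (1.16×10^7/2.18×10^10)·exp(8.665) = 5.321×10^-4 × 5794 = 3.08.
Since E_P < E_Q, lowering the temperature improves selectivity toward P.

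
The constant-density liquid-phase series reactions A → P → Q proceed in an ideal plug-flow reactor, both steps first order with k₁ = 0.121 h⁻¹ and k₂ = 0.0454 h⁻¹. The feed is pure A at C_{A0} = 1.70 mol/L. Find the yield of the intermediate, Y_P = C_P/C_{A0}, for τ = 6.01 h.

0.445

Solving the coupled first-order balances gives C_P(τ) = [k₁/(k₂−k₁)]·C_{A0}·(e^(−k₁τ) − e^(−k₂τ)).
e^(−k₁τ) = e^(−0.121×6.01) = e^(−0.7272) = 0.4833; e^(−k₂τ) = e^(−0.2729) = 0.7612.
C_P = 0.121×1.70/(0.0454−0.121) × (0.4833−0.7612) = (-2.721)×(-0.2779) = 0.7563 mol/L.
Y_P = C_P/C_{A0} = 0.7563/1.70 = 0.445.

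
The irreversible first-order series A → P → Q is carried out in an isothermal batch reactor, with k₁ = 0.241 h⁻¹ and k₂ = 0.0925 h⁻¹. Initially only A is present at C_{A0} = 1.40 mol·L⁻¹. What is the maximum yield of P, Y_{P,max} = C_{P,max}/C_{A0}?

0.551

For a first-order series the maximum intermediate yield is C_{P,max}/C_{A0} = (k₁/k₂)^[k₂/(k₂−k₁)].
= (0.241/0.0925)^(0.0925/(0.0925−0.241)) = (2.605)^(-0.6229) = 0.5507.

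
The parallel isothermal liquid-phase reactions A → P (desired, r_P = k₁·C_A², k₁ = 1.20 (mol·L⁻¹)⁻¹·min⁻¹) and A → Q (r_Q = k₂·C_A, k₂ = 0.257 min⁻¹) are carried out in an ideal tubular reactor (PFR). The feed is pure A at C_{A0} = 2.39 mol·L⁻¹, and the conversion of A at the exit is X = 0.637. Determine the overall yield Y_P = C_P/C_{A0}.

0.558

C_A = C_{A0}(1−X) = 0.8676 mol·L⁻¹.
Along a PFR/batch, dC_Q/dC_A = −r_Q/(r_P+r_Q) = −k₂/(k₂+k₁·C_A).
Integrating from C_{A0} to C_A: C_Q = (0.257/1.20)·ln[(0.257+1.20·2.39)/(0.257+1.20·0.868)] = 0.2142·ln(3.125/1.298) = 0.1882 mol·L⁻¹.
Then C_P = (C_{A0}−C_A) − C_Q = 1.522 − 0.1882 = 1.334 mol·L⁻¹.
Y_P = C_P/C_{A0} = 1.334/2.39 = 0.558.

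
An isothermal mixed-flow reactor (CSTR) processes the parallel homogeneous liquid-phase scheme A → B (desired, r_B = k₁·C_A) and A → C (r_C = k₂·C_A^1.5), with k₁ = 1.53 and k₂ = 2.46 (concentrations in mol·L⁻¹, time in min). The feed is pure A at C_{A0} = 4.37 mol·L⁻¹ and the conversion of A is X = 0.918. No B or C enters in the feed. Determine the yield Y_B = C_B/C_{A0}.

0.468

Exit C_A = C_{A0}(1−X) = 4.37×0.0820 = 0.3583 mol·L⁻¹.
A CSTR operates uniformly at the exit composition, giving r_B = 0.5483 and r_C = 0.5277 (each k·C_A^n at C_A = 0.3583).
Fraction of consumed A going to B: r_B/(r_B+r_C) = 0.5096.
C_B = 0.5096·C_{A0}·X = 0.5096×4.37×0.918 = 2.04 mol·L⁻¹; Y_B = C_B/C_{A0} = 0.468.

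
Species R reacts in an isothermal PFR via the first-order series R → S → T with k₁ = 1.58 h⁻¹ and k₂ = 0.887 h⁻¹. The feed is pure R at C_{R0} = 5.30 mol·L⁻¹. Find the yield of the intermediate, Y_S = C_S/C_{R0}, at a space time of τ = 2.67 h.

0.180

Solving the coupled first-order balances gives C_S(τ) = [k₁/(k₂−k₁)]·C_{R0}·(e^(−k₁τ) − e^(−k₂τ)).
e^(−k₁τ) = e^(−1.58×2.67) = e^(−4.219) = 0.01472; e^(−k₂τ) = e^(−2.368) = 0.09364.
C_S = 1.58×5.30/(0.887−1.58) × (0.01472−0.09364) = (-12.08)×(-0.07892) = 0.9537 mol·L⁻¹.
Y_S = C_S/C_{R0} = 0.9537/5.30 = 0.180.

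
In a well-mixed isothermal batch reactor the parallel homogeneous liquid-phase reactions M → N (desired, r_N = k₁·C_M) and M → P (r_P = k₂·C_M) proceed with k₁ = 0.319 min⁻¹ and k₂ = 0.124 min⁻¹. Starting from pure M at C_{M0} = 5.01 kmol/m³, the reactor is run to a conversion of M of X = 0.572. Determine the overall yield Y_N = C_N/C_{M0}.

C_M = C_{M0}(1−X) = 2.144 kmol/m³.
Both paths are first order in M, so the instantaneous fraction to N is constant: dC_N/d(−C_M) = k₁/(k₁+k₂) = 0.7201.
C_N = 0.7201·(C_{M0}−C_M) = 0.7201×2.866 = 2.06 kmol/m³.
Y_N = C_N/C_{M0} = 2.064/5.01 = 0.412.

0.412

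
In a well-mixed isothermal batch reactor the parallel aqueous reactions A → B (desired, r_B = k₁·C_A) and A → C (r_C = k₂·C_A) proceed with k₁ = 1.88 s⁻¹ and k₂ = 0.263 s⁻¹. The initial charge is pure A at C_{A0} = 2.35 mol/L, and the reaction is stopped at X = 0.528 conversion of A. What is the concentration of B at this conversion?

1.09 mol/L

C_A = C_{A0}(1−X) = 1.109 mol/L.
Both paths are first order in A, so the instantaneous fraction to B is constant: dC_B/d(−C_A) = k₁/(k₁+k₂) = 0.8773.
C_B = 0.8773·(C_{A0}−C_A) = 0.8773×1.241 = 1.09 mol/L.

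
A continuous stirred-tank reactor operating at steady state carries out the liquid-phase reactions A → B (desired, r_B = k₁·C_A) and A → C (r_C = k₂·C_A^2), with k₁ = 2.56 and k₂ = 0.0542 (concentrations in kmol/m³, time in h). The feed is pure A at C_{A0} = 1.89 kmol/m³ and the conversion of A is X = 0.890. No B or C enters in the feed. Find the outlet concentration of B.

Exit C_A = C_{A0}(1−X) = 1.89×0.110 = 0.2079 kmol/m³.
A CSTR operates uniformly at the exit composition, giving r_B = 0.5322 and r_C = 0.002343 (each k·C_A^n at C_A = 0.2079).
Fraction of consumed A going to B: r_B/(r_B+r_C) = 0.9956.
C_B = 0.9956·C_{A0}·X = 0.9956×1.89×0.890 = 1.67 kmol/m³.

1.67 kmol/m³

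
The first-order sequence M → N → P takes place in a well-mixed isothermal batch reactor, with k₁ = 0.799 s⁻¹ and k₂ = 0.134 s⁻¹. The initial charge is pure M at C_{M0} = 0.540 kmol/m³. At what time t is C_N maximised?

2.68 s

For first-order series the maximum of C_N occurs at t_opt = ln(k₂/k₁)/(k₂−k₁).
= ln(0.134/0.799)/(0.134−0.799) = ln(0.1677)/-0.6650 = -1.786/-0.6650 = 2.68 s.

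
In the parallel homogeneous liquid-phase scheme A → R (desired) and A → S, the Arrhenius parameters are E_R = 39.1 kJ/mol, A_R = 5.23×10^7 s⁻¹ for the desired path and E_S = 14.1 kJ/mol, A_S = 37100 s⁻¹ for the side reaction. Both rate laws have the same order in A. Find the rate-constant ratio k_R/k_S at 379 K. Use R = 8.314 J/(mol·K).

k_R/k_S = (A_R/A_S)·exp[−(E_R−E_S)/(RT)] = (A_R/A_S)·exp[(E_S−E_R)/(RT)].
(E_S−E_R)/(RT) = (14.1−39.1)×10³/(8.314×379) = -25000/3151 = -7.934.
k_R/k_S = (5.23×10^7/37100)·exp(-7.934) = 1410 × 3.584×10^-4 = 0.505.
Since E_R > E_S, raising the temperature improves selectivity toward R.

0.505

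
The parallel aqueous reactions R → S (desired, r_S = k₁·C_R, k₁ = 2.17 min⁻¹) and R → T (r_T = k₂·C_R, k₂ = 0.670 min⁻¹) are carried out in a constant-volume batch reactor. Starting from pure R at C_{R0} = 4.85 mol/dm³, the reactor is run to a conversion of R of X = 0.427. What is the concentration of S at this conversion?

1.58 mol/dm³

C_R = C_{R0}(1−X) = 2.779 mol/dm³.
Both paths are first order in R, so the instantaneous fraction to S is constant: dC_S/d(−C_R) = k₁/(k₁+k₂) = 0.7641.
C_S = 0.7641·(C_{R0}−C_R) = 0.7641×2.071 = 1.58 mol/dm³.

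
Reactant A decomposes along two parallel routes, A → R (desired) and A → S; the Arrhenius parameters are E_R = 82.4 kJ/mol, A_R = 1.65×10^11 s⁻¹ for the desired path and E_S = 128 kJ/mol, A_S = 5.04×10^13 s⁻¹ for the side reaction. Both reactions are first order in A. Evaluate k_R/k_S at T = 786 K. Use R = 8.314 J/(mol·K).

k_R/k_S = (A_R/A_S)·exp[−(E_R−E_S)/(RT)] = (A_R/A_S)·exp[(E_S−E_R)/(RT)].
(E_S−E_R)/(RT) = (128−82.4)×10³/(8.314×786) = 45600/6535 = 6.978.
k_R/k_S = (1.65×10^11/5.04×10^13)·exp(6.978) = 0.003274 × 1073 = 3.51.

3.51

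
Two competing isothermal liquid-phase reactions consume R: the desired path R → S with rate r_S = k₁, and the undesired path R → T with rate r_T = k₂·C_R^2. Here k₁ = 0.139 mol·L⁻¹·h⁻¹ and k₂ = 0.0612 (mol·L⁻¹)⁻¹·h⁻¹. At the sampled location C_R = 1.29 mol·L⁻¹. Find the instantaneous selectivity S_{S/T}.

S_{S/T} = r_S/r_T = (k₁)/(k₂·C_R^2) = (k₁/k₂)·C_R^-2.
= (0.139) / (0.0612×1.290^2) = 0.1390/0.1018 = 1.36.
The undesired path is higher order in R, so low C_R (CSTR or dilute feed) favours S.

1.36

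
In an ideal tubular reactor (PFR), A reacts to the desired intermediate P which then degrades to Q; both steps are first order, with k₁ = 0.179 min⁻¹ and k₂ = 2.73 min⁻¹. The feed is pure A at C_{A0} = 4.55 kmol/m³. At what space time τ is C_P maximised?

1.07 min

The intermediate peaks when r₁ = r₂, i.e. k₁e^(−k₁τ) = k₂e^(−k₂τ), giving τ_opt = ln(k₂/k₁)/(k₂−k₁).
= ln(2.73/0.179)/(2.73−0.179) = ln(15.25)/2.551 = 2.725/2.551 = 1.07 min.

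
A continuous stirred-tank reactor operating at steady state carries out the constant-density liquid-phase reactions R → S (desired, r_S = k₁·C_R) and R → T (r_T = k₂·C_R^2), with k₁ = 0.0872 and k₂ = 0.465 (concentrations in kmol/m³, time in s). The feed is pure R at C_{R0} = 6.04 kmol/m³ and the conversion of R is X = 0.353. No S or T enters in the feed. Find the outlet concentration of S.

0.0976 kmol/m³

Exit C_R = C_{R0}(1−X) = 6.04×0.647 = 3.908 kmol/m³.
Rates in a CSTR are evaluated at the outlet concentration: r_S = 0.0872×3.908 = 0.3408, r_T = 0.465×3.908^2 = 7.101.
Fraction of consumed R going to S: r_S/(r_S+r_T) = 0.04579.
C_S = 0.04579·C_{R0}·X = 0.04579×6.04×0.353 = 0.0976 kmol/m³.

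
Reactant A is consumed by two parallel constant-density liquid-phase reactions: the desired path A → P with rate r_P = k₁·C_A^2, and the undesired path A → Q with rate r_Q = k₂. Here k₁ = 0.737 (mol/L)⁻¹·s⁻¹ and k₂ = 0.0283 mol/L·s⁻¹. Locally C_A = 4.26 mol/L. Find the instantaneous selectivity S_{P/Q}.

S_{P/Q} = r_P/r_Q = (k₁·C_A^2)/(k₂) = (k₁/k₂)·C_A^2.
= (0.737×4.260^2) / (0.0283) = 13.37/0.02830 = 473.
Since the desired path is higher order in A, keeping C_A high (PFR or concentrated feed) favours P.

473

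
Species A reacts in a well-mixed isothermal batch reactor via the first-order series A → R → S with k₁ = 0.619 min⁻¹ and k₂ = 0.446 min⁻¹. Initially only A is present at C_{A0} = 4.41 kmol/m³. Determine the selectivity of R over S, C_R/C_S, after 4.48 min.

Solving the coupled first-order balances gives C_R(t) = [k₁/(k₂−k₁)]·C_{A0}·(e^(−k₁t) − e^(−k₂t)).
e^(−k₁t) = e^(−0.619×4.48) = e^(−2.773) = 0.06247; e^(−k₂t) = e^(−1.998) = 0.1356.
C_R = 0.619×4.41/(0.446−0.619) × (0.06247−0.1356) = (-15.78)×(-0.07313) = 1.154 kmol/m³.
C_A = C_{A0}e^(−k₁t) = 0.2755 kmol/m³, so C_S = C_{A0}−C_A−C_R = 2.981 kmol/m³; C_R/C_S = 0.387.

0.387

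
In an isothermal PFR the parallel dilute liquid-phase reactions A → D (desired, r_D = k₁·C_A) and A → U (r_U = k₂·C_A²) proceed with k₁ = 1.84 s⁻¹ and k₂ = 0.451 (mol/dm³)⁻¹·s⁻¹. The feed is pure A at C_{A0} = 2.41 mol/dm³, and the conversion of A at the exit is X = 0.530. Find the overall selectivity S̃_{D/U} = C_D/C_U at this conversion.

2.33

C_A = C_{A0}(1−X) = 1.133 mol/dm³.
Along a PFR/batch, dC_D/dC_A = −r_D/(r_D+r_U) = −k₁/(k₁+k₂·C_A).
Integrating from C_{A0} to C_A: C_D = (1.84/0.451)·ln[(1.84+0.451·2.41)/(1.84+0.451·1.13)] = 4.080·ln(2.927/2.351) = 0.8942 mol/dm³.
C_U = (C_{A0}−C_A)−C_D = 0.3831 mol/dm³; S̃_{D/U} = 0.8942/0.3831 = 2.33.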